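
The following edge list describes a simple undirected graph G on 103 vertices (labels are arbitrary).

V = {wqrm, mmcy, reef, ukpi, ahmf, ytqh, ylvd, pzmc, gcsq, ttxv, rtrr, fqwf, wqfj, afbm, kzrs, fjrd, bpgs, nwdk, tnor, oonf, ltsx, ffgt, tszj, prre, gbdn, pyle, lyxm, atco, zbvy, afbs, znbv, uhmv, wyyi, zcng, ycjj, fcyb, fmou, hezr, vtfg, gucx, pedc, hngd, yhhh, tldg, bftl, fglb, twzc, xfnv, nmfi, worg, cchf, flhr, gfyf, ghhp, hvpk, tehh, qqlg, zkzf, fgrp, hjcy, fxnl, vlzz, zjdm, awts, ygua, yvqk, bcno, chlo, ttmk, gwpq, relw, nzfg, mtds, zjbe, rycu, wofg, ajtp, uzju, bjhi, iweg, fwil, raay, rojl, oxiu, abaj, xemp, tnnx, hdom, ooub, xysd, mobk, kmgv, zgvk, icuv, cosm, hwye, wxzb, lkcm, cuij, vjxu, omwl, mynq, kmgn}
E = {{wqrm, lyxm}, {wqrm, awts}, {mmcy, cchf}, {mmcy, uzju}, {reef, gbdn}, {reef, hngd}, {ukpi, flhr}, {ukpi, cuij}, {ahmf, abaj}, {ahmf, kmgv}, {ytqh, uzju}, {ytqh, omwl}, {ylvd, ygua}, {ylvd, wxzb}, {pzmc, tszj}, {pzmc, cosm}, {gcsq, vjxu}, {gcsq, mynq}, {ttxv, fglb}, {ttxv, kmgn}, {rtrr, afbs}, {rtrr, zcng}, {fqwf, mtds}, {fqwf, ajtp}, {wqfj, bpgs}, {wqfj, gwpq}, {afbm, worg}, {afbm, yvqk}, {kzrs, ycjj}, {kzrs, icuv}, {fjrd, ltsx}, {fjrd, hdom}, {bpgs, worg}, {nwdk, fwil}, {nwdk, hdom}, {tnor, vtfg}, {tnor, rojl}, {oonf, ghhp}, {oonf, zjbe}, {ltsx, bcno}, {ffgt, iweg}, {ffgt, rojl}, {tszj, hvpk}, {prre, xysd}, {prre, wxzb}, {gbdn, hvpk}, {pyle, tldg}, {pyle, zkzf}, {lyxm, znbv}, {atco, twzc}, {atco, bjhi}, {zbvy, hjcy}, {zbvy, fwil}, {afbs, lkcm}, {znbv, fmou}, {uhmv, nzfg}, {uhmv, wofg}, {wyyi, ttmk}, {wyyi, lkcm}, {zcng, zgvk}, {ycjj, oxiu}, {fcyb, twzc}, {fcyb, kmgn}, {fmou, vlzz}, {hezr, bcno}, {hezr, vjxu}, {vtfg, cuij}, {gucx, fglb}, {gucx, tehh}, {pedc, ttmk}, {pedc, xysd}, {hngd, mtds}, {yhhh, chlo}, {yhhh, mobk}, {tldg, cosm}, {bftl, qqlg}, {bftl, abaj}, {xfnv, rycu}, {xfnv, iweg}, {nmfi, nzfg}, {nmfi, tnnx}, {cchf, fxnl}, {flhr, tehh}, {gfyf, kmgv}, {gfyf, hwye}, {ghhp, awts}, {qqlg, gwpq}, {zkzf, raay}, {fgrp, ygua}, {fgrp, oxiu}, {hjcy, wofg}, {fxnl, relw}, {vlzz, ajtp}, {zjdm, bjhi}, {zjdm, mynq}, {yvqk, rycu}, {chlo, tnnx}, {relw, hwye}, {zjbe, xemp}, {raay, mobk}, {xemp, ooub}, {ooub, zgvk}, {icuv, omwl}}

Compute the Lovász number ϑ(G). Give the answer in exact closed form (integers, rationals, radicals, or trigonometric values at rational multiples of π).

103*cos(pi/103)/(cos(pi/103) + 1)

Vertex pyle has 2 neighbors: tldg, zkzf.
deg(ooub) = 2; N(ooub) = {xemp, zgvk}.
Vertex ahmf has 2 neighbors: abaj, kmgv.
deg(awts) = 2; N(awts) = {wqrm, ghhp}.
G on 103 vertices is 2-regular; this is C_{103}, the 103-cycle.
spec(A) ≈ [2.0, 1.99628, 1.98513, 1.9666, 1.94076, 1.90769, 1.86752, 1.82041, 1.76653, 1.70608, 1.63928, 1.56638, 1.48765, 1.40339, 1.31391, 1.21954, 1.12063, 1.01756, 0.9107, 0.80045, 0.68722, 0.57144, 0.45353, 0.33394, 0.2131, 0.09147, -0.0305, -0.15236, -0.27365, -0.39392, -0.51273, -0.62963, -0.74418, -0.85597, -0.96458, -1.06959, -1.17063, -1.26731, -1.35928, -1.44619, -1.52772, -1.60357, -1.67345, -1.73711, -1.79431, -1.84483, -1.88849, -1.92512, -1.95459, -1.97679, -1.99163, -1.99907] (distinct, 5 d.p.).
Lovász (edge-transitive): ϑ = −103·(-2*cos(pi/103))/((2)−(-2*cos(pi/103))) = 103*cos(pi/103)/(cos(pi/103) + 1).
ϑ(G) ≈ 51.48802.
51 ≤ 103*cos(pi/103)/(cos(pi/103) + 1) ≤ 52: both strict.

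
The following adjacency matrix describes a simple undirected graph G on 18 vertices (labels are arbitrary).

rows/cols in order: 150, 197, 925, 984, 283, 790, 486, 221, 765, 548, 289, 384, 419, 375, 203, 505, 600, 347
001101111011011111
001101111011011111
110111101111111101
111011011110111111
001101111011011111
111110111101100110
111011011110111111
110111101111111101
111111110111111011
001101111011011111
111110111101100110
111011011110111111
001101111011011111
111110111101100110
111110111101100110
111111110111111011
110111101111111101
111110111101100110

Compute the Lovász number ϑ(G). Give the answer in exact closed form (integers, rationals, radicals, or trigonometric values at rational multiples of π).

5

N(283) = {925, 984, 790, 486, 221, 765, 289, 384, 375, 203, 505, 600, 347}, |N(283)| = 13.
deg(486) = 15; N(486) = {150, 197, 925, 283, 790, 221, 765, 548, 289, 419, 375, 203, 505, 600, 347}.
N(984) = {150, 197, 925, 283, 790, 221, 765, 548, 289, 419, 375, 203, 505, 600, 347}, |N(984)| = 15.
N(548) = {925, 984, 790, 486, 221, 765, 289, 384, 375, 203, 505, 600, 347}, |N(548)| = 13.
Complete 5-partite, parts [5, 5, 3, 3, 2]: perfect, ϑ = α = 5.
= 5.0000000… (decimal).
5 ≤ 5 ≤ 5: collapsed.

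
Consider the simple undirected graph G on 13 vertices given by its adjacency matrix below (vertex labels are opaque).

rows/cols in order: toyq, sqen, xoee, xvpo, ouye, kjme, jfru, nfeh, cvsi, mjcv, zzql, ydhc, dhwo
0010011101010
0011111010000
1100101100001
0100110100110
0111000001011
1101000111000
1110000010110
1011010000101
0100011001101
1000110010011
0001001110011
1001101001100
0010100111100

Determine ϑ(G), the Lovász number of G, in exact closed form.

sqrt(13)

Vertex jfru has 6 neighbors: toyq, sqen, xoee, cvsi, zzql, ydhc.
N(toyq) = {xoee, kjme, jfru, nfeh, mjcv, ydhc}, |N(toyq)| = 6.
deg(xvpo) = 6; N(xvpo) = {sqen, ouye, kjme, nfeh, zzql, ydhc}.
N(zzql) = {xvpo, jfru, nfeh, cvsi, ydhc, dhwo}, |N(zzql)| = 6.
deg(v) = 6 for all v (|V|=13); SR(13,6,2,3) — a Paley graph.
The 3 distinct eigenvalues: [6.0, 1.302776, -2.302776].
λ_max=6, λ_min=-sqrt(13)/2 - 1/2; ϑ = −13·λ_min/(λ_max−λ_min) = sqrt(13).
Numerically 3.605551.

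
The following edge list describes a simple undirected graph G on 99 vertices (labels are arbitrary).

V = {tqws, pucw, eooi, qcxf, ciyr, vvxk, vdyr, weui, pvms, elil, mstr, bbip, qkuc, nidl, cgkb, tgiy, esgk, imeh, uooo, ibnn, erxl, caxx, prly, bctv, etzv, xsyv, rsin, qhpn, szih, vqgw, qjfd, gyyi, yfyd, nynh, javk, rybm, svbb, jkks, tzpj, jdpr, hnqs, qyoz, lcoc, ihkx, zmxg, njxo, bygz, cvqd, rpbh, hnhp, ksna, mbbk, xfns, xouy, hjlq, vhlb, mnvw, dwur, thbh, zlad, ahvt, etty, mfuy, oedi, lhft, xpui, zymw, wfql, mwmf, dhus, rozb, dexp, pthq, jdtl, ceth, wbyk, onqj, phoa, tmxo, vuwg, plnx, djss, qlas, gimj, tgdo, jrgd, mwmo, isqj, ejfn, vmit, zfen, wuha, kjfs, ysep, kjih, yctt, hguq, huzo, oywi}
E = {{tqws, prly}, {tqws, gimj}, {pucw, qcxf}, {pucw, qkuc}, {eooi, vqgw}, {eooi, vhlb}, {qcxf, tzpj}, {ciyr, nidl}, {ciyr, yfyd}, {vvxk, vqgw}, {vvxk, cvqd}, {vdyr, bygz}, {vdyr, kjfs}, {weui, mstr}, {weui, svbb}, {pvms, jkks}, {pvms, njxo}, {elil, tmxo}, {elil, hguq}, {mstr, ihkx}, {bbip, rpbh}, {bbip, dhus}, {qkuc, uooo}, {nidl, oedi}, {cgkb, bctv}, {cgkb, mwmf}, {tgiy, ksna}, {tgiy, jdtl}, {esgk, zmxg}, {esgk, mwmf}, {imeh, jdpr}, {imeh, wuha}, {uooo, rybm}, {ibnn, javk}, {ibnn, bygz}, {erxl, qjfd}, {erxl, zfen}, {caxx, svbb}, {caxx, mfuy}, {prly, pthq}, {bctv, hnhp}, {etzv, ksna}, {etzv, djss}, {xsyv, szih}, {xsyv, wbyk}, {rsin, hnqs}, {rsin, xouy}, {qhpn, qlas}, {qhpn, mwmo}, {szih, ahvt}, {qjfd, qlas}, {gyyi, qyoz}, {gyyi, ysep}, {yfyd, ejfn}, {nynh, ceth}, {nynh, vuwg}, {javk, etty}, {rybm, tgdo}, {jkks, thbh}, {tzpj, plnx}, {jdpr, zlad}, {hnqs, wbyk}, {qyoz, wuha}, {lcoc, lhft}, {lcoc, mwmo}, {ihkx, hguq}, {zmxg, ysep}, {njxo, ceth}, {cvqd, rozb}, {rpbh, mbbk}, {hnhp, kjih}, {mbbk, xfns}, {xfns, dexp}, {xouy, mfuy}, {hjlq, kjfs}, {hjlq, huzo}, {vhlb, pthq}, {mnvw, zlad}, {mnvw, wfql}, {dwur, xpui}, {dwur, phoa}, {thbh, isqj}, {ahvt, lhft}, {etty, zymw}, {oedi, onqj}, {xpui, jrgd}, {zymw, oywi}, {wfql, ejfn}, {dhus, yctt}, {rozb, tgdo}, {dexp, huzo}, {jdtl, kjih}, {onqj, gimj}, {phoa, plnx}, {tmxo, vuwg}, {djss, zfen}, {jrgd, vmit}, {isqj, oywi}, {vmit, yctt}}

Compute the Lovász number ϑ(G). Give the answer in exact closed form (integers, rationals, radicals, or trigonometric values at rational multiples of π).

deg(hnhp) = 2; N(hnhp) = {bctv, kjih}.
deg(gyyi) = 2; N(gyyi) = {qyoz, ysep}.
N(jrgd) = {xpui, vmit}, |N(jrgd)| = 2.
deg(onqj) = 2; N(onqj) = {oedi, gimj}.
deg(v) = 2 for all v (|V|=99); a single 99-cycle (edge-transitive).
spec(A) ≈ [2.0, 1.99597, 1.98391, 1.96386, 1.9359, 1.90014, 1.85674, 1.80585, 1.7477, 1.68251, 1.61054, 1.53209, 1.44747, 1.35702, 1.26111, 1.16011, 1.05445, 0.94454, 0.83083, 0.71377, 0.59384, 0.47152, 0.3473, 0.22168, 0.09516, -0.03173, -0.1585, -0.28463, -0.40961, -0.53295, -0.65414, -0.77269, -0.88813, -1.0, -1.10784, -1.21122, -1.30972, -1.40295, -1.49053, -1.57211, -1.64735, -1.71597, -1.77767, -1.83222, -1.87939, -1.91899, -1.95086, -1.97488, -1.99094, -1.99899] (distinct, 5 d.p.).
Lovász: ϑ = −99(-2*cos(pi/99))/(2+-(-1)*2*cos(pi/99)) = 99*cos(pi/99)/(cos(pi/99) + 1).
ϑ(G) ≈ 49.487536.
Lovász sandwich 49 ≤ 99*cos(pi/99)/(cos(pi/99) + 1) ≤ 50: both strict.

99*cos(pi/99)/(cos(pi/99) + 1)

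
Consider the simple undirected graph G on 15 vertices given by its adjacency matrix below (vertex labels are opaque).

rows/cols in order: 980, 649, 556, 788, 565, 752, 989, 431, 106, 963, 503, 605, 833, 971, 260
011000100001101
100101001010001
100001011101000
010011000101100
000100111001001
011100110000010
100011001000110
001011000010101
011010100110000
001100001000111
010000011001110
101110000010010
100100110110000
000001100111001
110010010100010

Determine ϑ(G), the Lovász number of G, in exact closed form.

5

N(649) = {980, 788, 752, 106, 503, 260}, |N(649)| = 6.
Vertex 503 has 6 neighbors: 649, 431, 106, 605, 833, 971.
deg(565) = 6; N(565) = {788, 989, 431, 106, 605, 260}.
N(556) = {980, 752, 431, 106, 963, 605}, |N(556)| = 6.
15-vertex 6-regular graph: Kneser K(6,2) on C(6,2)=15 vertices.
A has 3 distinct eigenvalues ≈ [6.0, 1.0, -3.0].
ϑ = −N·λ_min/(λ_max−λ_min) = −15·(-3)/(6−(-3)) = 5.
Numerically 5.000000.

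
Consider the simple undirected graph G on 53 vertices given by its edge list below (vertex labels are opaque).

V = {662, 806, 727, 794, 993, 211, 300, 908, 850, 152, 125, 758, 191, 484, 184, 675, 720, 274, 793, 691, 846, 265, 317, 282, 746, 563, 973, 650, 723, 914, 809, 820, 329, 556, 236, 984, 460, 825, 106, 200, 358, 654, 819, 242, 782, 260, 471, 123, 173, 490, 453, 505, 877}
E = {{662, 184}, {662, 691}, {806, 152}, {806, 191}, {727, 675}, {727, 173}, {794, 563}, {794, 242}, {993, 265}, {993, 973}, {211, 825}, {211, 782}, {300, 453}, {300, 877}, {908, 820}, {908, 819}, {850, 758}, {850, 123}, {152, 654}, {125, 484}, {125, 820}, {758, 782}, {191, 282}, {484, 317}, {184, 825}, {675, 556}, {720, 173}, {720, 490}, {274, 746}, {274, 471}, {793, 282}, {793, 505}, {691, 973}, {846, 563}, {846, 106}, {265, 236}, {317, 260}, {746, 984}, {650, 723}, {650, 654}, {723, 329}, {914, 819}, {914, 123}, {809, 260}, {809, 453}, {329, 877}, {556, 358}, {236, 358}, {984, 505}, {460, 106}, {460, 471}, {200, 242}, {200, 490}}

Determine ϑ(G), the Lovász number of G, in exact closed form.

N(908) = {820, 819}, |N(908)| = 2.
Vertex 720 has 2 neighbors: 173, 490.
deg(471) = 2; N(471) = {274, 460}.
deg(453) = 2; N(453) = {300, 809}.
53-vertex 2-regular graph: this is C_{53}, the 53-cycle.
The 27 distinct eigenvalues: [2.0, 1.986, 1.944, 1.875, 1.779, 1.659, 1.515, 1.35, 1.166, 0.966, 0.752, 0.527, 0.295, 0.059, -0.178, -0.412, -0.641, -0.86, -1.068, -1.26, -1.435, -1.59, -1.722, -1.83, -1.913, -1.968, -1.996].
With N=53: ϑ(G) = 53·(-(-1)*2*cos(pi/53))/(2−(-2*cos(pi/53))) = 53*cos(pi/53)/(cos(pi/53) + 1).
ϑ(G) ≈ 26.47671.
Sandwich: α(G)=26 ≤ ϑ(G)=53*cos(pi/53)/(cos(pi/53) + 1) ≤ χ(Ḡ)=27 (both strict).

53*cos(pi/53)/(cos(pi/53) + 1)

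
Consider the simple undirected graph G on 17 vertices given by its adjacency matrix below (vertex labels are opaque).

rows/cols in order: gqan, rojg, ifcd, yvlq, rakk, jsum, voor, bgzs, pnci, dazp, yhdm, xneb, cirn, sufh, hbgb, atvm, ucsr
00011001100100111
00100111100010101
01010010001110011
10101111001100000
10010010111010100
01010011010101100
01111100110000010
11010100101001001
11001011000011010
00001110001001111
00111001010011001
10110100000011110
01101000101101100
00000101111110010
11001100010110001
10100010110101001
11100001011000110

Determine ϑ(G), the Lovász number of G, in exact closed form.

deg(bgzs) = 8; N(bgzs) = {gqan, rojg, yvlq, jsum, pnci, yhdm, sufh, ucsr}.
N(pnci) = {gqan, rojg, rakk, voor, bgzs, cirn, sufh, atvm}, |N(pnci)| = 8.
deg(rakk) = 8; N(rakk) = {gqan, yvlq, voor, pnci, dazp, yhdm, cirn, hbgb}.
deg(gqan) = 8; N(gqan) = {yvlq, rakk, bgzs, pnci, xneb, hbgb, atvm, ucsr}.
8-regular, N=17; Paley(17): SR with (k,λ,μ)=(8,3,4).
spec(A) ≈ [8.0, 1.5616, -2.5616] (distinct, 4 d.p.).
λ_max=8, λ_min=-sqrt(17)/2 - 1/2; ϑ = −17·λ_min/(λ_max−λ_min) = sqrt(17).
Numerically 4.123105626.

sqrt(17)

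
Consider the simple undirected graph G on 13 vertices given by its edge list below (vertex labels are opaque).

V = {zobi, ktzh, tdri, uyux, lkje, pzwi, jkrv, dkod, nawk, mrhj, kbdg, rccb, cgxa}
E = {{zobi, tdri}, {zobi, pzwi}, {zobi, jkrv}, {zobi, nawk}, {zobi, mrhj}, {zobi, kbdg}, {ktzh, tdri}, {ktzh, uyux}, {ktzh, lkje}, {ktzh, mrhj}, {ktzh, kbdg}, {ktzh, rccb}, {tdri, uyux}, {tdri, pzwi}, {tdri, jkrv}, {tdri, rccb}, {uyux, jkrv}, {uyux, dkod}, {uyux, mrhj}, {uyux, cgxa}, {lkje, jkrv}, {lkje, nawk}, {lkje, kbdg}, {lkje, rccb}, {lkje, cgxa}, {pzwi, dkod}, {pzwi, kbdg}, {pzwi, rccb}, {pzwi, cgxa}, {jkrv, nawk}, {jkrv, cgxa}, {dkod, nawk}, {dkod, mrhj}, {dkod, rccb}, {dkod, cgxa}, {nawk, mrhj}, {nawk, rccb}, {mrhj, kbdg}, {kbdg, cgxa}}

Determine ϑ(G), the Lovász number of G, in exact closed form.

sqrt(13)

deg(ktzh) = 6; N(ktzh) = {tdri, uyux, lkje, mrhj, kbdg, rccb}.
N(cgxa) = {uyux, lkje, pzwi, jkrv, dkod, kbdg}, |N(cgxa)| = 6.
N(nawk) = {zobi, lkje, jkrv, dkod, mrhj, rccb}, |N(nawk)| = 6.
Vertex rccb has 6 neighbors: ktzh, tdri, lkje, pzwi, dkod, nawk.
deg(v) = 6 for all v (|V|=13); strongly regular (13,6,2,3).
spec(A) ≈ [6.0, 1.302776, -2.302776] (distinct, 6 d.p.).
Lovász (edge-transitive): ϑ = −13·(-sqrt(13)/2 - 1/2)/((6)−(-sqrt(13)/2 - 1/2)) = sqrt(13).
ϑ(G) ≈ 3.605551.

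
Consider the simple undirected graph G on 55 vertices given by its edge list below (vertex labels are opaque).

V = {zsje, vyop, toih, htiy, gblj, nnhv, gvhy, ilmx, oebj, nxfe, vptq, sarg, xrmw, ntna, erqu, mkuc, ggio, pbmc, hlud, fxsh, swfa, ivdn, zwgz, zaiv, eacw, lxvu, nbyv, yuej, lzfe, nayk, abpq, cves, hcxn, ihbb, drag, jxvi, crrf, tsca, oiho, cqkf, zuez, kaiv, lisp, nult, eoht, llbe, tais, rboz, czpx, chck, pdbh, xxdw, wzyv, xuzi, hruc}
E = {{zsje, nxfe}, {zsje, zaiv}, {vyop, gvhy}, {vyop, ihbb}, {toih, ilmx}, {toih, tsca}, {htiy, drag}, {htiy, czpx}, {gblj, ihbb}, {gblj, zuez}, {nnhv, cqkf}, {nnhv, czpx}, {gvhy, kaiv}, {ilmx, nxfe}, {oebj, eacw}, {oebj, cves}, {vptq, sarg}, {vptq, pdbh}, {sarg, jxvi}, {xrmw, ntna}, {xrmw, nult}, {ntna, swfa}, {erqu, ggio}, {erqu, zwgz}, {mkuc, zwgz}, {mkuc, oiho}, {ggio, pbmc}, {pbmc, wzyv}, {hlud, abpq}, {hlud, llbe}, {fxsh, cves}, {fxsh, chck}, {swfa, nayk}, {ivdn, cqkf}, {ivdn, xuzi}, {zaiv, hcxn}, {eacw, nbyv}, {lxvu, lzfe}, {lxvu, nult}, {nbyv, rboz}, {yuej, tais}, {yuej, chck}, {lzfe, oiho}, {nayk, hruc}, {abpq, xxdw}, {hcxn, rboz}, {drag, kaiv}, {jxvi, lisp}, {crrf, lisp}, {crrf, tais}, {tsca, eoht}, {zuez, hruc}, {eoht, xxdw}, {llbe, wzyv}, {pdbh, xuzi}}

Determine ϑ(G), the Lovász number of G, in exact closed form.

Vertex pbmc has 2 neighbors: ggio, wzyv.
N(jxvi) = {sarg, lisp}, |N(jxvi)| = 2.
N(erqu) = {ggio, zwgz}, |N(erqu)| = 2.
deg(lzfe) = 2; N(lzfe) = {lxvu, oiho}.
Regular of degree 2 on 55 vertices: the odd cycle C_{55}.
The 28 distinct eigenvalues: [2.0, 1.986963, 1.948024, 1.883689, 1.794797, 1.682507, 1.548283, 1.393875, 1.221296, 1.032795, 0.83083, 0.618034, 0.397181, 0.17115, -0.057112, -0.28463, -0.508437, -0.725615, -0.933335, -1.128886, -1.309721, -1.473482, -1.618034, -1.741492, -1.842247, -1.918986, -1.970708, -1.996738].
ϑ = −N·λ_min/(λ_max−λ_min) = −55·(-2*cos(pi/55))/(2−(-2*cos(pi/55))) = 55*cos(pi/55)/(cos(pi/55) + 1).
Numerically 27.477556878.
Check 27 ≤ 55*cos(pi/55)/(cos(pi/55) + 1) ≤ 28: both strict.

55*cos(pi/55)/(cos(pi/55) + 1)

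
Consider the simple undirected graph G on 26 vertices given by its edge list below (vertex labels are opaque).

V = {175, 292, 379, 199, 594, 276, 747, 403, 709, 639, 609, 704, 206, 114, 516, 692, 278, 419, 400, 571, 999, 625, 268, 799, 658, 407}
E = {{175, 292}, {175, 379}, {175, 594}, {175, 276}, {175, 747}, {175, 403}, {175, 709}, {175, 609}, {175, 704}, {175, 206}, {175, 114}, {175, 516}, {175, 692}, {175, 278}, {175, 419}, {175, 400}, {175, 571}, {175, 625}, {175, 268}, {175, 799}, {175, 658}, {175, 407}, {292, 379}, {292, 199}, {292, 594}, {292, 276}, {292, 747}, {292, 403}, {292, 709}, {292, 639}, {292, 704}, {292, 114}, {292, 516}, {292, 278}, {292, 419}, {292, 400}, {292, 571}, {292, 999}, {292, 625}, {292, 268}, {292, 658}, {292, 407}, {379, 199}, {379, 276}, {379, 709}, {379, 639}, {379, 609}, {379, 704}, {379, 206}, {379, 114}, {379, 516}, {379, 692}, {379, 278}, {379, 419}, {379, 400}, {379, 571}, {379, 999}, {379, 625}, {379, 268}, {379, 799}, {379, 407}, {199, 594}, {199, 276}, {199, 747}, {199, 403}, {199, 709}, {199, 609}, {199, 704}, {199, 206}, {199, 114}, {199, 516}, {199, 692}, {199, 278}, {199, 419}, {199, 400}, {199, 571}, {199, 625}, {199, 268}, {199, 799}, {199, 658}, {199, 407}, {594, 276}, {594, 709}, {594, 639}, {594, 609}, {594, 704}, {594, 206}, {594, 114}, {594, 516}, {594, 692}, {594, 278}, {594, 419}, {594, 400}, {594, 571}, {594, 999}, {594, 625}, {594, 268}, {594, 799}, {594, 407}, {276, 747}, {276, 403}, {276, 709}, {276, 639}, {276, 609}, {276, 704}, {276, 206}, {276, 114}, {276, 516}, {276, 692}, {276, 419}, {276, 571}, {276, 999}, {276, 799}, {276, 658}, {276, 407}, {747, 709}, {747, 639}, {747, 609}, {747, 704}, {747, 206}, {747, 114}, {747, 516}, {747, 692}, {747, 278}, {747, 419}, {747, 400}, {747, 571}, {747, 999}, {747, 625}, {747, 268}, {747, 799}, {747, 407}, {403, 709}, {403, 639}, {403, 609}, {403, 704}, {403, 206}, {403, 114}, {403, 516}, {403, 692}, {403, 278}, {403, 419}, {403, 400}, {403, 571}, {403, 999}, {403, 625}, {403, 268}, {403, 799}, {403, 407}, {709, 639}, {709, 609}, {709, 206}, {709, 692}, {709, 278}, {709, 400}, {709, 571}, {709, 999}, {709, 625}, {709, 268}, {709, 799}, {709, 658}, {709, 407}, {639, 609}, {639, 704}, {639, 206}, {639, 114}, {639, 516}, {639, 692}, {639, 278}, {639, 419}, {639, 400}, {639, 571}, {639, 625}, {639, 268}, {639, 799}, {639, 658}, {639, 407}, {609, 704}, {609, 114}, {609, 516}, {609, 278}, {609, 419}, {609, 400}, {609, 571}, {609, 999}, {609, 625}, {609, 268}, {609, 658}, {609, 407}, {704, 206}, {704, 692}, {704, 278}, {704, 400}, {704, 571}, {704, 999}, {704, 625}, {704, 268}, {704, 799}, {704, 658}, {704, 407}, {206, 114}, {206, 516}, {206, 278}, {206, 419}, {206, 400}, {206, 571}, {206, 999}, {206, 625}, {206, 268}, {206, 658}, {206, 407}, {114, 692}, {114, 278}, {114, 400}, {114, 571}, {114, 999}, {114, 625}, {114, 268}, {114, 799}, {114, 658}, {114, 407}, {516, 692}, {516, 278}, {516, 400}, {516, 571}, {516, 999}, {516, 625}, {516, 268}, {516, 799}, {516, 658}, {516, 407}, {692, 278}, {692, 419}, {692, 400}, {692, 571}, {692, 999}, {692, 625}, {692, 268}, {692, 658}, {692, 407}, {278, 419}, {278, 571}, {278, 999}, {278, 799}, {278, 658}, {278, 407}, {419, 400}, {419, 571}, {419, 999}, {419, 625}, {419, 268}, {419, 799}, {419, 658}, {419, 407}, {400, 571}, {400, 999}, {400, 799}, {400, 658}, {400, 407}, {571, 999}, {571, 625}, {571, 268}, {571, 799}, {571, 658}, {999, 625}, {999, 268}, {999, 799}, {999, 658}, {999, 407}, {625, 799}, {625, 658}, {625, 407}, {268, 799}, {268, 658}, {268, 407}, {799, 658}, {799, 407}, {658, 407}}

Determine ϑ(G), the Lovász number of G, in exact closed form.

5

N(516) = {175, 292, 379, 199, 594, 276, 747, 403, 639, 609, 206, 692, 278, 400, 571, 999, 625, 268, 799, 658, 407}, |N(516)| = 21.
N(658) = {175, 292, 199, 276, 709, 639, 609, 704, 206, 114, 516, 692, 278, 419, 400, 571, 999, 625, 268, 799, 407}, |N(658)| = 21.
Vertex 403 has 21 neighbors: 175, 292, 199, 276, 709, 639, 609, 704, 206, 114, 516, 692, 278, 419, 400, 571, 999, 625, 268, 799, 407.
N(114) = {175, 292, 379, 199, 594, 276, 747, 403, 639, 609, 206, 692, 278, 400, 571, 999, 625, 268, 799, 658, 407}, |N(114)| = 21.
6 parts of sizes [5, 5, 5, 5, 4, 2]; α(G) = 5 = ϑ (perfect).
ϑ(G) ≈ 5.00000000.
5 ≤ 5 ≤ 5: collapsed.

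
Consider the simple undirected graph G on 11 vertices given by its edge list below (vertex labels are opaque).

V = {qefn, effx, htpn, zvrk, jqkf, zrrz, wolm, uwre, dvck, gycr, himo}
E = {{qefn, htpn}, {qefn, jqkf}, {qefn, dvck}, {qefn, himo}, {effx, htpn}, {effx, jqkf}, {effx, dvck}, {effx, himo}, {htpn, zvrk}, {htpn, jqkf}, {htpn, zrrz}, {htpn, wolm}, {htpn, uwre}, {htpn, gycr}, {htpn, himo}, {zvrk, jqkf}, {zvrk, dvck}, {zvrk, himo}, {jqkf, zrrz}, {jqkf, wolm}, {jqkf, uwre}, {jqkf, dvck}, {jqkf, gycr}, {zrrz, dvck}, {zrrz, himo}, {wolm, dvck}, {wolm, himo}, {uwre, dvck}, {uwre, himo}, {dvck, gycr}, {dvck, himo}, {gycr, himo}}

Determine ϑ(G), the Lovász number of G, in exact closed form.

N(himo) = {qefn, effx, htpn, zvrk, zrrz, wolm, uwre, dvck, gycr}, |N(himo)| = 9.
Vertex htpn has 9 neighbors: qefn, effx, zvrk, jqkf, zrrz, wolm, uwre, gycr, himo.
deg(jqkf) = 9; N(jqkf) = {qefn, effx, htpn, zvrk, zrrz, wolm, uwre, dvck, gycr}.
deg(gycr) = 4; N(gycr) = {htpn, jqkf, dvck, himo}.
Complete 3-partite, parts [7, 2, 2]: perfect, ϑ = α = 7.
ϑ(G) ≈ 7.000000.
Check 7 ≤ 7 ≤ 7: collapsed.

7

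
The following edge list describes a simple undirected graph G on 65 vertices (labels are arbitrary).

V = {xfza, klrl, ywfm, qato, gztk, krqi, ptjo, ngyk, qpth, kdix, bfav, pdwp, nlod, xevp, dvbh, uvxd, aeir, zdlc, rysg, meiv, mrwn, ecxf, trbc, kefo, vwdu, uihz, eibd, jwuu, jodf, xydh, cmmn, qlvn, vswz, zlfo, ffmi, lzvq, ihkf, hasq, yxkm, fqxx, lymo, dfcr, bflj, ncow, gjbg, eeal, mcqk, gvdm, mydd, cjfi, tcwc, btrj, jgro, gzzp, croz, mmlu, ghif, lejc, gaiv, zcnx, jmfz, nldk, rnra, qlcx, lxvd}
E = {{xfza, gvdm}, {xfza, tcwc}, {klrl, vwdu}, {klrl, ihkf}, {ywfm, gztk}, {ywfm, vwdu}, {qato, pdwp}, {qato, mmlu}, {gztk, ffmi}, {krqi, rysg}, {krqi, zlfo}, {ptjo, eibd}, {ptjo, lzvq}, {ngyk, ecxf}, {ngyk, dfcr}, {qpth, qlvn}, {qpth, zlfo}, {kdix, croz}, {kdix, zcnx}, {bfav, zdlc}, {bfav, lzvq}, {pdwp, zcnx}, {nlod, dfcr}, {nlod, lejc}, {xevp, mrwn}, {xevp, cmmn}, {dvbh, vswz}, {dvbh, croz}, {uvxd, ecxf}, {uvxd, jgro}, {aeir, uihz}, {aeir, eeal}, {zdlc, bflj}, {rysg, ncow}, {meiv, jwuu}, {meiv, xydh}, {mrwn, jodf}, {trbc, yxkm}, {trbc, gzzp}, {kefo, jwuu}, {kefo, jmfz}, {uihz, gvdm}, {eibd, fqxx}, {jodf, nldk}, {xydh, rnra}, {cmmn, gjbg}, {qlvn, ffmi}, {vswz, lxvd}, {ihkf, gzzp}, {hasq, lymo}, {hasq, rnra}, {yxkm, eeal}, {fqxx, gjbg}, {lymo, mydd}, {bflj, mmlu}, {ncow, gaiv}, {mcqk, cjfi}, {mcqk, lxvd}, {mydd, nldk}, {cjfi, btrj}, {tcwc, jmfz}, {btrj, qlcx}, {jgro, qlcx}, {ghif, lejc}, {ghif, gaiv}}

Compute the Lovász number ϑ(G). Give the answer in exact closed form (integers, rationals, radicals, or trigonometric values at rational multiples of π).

Vertex aeir has 2 neighbors: uihz, eeal.
N(krqi) = {rysg, zlfo}, |N(krqi)| = 2.
deg(tcwc) = 2; N(tcwc) = {xfza, jmfz}.
deg(jwuu) = 2; N(jwuu) = {meiv, kefo}.
Every vertex has degree 2 (N=65); connected 2-regular on 65 ⇒ C_{65}.
Distinct eigenvalues (to 5 d.p.): [2.0, 1.99066, 1.96274, 1.91649, 1.85235, 1.77091, 1.67294, 1.55935, 1.4312, 1.28968, 1.13613, 0.97197, 0.79873, 0.61803, 0.43157, 0.24107, 0.04833, -0.14487, -0.33671, -0.52541, -0.70921, -0.88638, -1.05528, -1.21433, -1.36203, -1.49702, -1.61803, -1.72394, -1.81375, -1.88662, -1.94188, -1.97901, -1.99766].
λ_max=2, λ_min=-2*cos(pi/65); ϑ = −65·λ_min/(λ_max−λ_min) = 65*cos(pi/65)/(cos(pi/65) + 1).
= 32.481013… (decimal).
Sandwich: α(G)=32 ≤ ϑ(G)=65*cos(pi/65)/(cos(pi/65) + 1) ≤ χ(Ḡ)=33 (both strict).

65*cos(pi/65)/(cos(pi/65) + 1)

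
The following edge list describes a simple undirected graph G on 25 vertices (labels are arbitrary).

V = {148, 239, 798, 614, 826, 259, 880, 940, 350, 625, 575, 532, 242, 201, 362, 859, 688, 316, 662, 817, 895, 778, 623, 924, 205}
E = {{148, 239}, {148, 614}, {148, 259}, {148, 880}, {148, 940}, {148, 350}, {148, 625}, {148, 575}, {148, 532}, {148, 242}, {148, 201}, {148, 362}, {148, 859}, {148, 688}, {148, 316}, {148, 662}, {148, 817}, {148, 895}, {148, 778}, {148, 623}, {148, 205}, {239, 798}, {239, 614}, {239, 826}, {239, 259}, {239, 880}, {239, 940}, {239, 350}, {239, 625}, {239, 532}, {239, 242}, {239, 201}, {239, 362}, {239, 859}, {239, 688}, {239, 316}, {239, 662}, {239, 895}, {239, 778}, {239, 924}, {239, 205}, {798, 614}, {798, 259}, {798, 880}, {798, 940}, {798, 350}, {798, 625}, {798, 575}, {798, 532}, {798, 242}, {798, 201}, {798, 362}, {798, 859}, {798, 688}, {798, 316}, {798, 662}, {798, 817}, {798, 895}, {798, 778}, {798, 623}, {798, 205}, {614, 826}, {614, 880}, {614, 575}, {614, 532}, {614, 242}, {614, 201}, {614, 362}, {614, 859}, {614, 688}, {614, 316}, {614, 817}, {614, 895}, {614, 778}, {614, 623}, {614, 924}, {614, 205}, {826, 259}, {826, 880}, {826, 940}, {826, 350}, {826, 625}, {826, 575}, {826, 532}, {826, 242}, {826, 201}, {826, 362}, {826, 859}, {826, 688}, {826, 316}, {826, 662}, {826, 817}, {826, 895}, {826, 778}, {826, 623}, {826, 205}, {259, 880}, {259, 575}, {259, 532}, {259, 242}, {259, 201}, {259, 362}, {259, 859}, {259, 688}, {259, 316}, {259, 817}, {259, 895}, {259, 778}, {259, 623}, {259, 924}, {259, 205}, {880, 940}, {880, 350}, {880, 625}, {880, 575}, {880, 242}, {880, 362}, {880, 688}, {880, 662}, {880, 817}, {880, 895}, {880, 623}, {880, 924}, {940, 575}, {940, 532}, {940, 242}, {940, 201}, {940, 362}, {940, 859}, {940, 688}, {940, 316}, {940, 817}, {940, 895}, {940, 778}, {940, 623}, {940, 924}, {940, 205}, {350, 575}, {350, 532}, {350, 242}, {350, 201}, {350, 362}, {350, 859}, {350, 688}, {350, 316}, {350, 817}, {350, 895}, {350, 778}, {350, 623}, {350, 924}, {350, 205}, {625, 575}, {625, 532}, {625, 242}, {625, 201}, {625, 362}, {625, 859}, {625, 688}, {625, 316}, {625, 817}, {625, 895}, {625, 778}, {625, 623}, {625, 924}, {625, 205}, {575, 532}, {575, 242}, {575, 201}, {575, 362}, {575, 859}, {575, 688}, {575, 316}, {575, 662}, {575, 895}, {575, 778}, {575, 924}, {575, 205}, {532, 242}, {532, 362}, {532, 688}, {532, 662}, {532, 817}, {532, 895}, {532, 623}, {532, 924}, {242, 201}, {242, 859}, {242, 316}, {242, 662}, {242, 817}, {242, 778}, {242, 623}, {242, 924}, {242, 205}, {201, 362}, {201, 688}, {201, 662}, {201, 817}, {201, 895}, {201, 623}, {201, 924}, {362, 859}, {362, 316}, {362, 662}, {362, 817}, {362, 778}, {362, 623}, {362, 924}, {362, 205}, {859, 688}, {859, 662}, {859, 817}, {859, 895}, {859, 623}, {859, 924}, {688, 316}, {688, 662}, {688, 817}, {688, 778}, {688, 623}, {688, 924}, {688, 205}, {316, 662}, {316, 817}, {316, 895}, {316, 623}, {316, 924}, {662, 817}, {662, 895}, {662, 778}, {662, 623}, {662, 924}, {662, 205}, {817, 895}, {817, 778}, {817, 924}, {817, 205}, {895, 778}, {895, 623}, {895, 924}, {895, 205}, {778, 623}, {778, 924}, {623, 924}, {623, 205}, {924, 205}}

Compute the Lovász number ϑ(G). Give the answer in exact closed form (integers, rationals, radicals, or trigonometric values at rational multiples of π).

deg(239) = 21; N(239) = {148, 798, 614, 826, 259, 880, 940, 350, 625, 532, 242, 201, 362, 859, 688, 316, 662, 895, 778, 924, 205}.
deg(625) = 19; N(625) = {148, 239, 798, 826, 880, 575, 532, 242, 201, 362, 859, 688, 316, 817, 895, 778, 623, 924, 205}.
Vertex 895 has 21 neighbors: 148, 239, 798, 614, 826, 259, 880, 940, 350, 625, 575, 532, 201, 859, 316, 662, 817, 778, 623, 924, 205.
Vertex 205 has 18 neighbors: 148, 239, 798, 614, 826, 259, 940, 350, 625, 575, 242, 362, 688, 662, 817, 895, 623, 924.
5 parts of sizes [7, 6, 4, 4, 4]; α(G) = 7 = ϑ (perfect).
Numerically 7.00000000.
Sandwich: α(G)=7 ≤ ϑ(G)=7 ≤ χ(Ḡ)=7 (collapsed).

7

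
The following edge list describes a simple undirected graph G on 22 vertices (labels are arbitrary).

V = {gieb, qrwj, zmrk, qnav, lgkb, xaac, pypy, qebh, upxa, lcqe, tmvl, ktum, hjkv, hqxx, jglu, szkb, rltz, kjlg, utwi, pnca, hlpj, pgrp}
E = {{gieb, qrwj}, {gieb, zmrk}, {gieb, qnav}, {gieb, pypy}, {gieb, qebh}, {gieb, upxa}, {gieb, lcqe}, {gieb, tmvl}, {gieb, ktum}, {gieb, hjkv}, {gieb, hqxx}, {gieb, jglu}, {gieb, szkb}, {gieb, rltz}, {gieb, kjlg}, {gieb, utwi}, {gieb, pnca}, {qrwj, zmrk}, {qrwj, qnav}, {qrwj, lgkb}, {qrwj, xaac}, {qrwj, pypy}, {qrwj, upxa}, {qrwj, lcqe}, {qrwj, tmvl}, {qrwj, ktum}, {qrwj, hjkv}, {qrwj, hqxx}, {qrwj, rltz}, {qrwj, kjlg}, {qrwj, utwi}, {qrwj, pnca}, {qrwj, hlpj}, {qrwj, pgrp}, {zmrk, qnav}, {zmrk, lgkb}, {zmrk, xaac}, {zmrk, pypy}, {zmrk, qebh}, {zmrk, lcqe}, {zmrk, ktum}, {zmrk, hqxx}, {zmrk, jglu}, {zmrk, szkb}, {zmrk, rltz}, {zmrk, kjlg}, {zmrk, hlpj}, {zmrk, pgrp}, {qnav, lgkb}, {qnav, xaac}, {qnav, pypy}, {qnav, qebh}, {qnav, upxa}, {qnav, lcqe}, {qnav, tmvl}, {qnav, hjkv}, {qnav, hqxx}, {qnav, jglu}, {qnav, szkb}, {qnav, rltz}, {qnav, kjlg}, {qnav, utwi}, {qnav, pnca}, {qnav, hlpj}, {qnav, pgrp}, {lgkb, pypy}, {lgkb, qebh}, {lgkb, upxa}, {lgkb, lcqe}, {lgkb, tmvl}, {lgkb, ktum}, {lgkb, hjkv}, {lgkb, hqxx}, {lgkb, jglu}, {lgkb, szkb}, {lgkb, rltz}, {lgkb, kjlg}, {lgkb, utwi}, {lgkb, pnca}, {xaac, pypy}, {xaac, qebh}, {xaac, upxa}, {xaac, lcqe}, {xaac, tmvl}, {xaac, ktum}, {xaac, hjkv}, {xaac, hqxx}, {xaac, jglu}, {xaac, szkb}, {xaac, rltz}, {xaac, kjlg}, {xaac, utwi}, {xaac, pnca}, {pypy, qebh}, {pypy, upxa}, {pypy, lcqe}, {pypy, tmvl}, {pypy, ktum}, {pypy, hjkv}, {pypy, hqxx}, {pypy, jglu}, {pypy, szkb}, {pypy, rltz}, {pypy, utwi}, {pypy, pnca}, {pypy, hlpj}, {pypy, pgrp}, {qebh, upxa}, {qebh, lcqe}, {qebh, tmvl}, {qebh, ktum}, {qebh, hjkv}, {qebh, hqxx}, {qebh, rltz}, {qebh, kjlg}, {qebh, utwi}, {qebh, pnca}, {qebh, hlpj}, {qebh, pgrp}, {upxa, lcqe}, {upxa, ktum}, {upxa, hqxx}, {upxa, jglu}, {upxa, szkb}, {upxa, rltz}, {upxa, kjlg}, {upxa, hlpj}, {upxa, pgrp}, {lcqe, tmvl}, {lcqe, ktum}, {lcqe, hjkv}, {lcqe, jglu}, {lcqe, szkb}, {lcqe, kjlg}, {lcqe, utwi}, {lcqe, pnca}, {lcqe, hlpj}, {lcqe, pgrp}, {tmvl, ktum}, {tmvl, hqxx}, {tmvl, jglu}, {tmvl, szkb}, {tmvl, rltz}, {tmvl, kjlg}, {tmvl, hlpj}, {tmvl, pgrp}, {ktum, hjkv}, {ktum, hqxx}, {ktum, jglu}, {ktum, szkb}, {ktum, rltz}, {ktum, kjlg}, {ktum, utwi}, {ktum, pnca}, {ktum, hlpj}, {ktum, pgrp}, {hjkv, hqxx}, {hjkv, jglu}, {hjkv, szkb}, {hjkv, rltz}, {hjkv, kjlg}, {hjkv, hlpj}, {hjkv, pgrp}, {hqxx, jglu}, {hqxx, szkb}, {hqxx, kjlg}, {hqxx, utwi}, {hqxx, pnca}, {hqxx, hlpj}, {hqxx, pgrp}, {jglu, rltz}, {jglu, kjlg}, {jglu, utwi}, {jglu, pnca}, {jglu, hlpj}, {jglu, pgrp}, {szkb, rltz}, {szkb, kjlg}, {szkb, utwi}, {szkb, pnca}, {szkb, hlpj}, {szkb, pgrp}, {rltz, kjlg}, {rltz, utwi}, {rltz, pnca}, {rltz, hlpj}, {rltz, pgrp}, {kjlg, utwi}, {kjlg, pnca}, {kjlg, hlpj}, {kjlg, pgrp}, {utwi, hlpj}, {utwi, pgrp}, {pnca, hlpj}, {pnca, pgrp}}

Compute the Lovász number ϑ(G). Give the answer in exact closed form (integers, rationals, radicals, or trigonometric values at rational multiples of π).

N(ktum) = {gieb, qrwj, zmrk, lgkb, xaac, pypy, qebh, upxa, lcqe, tmvl, hjkv, hqxx, jglu, szkb, rltz, kjlg, utwi, pnca, hlpj, pgrp}, |N(ktum)| = 20.
N(qrwj) = {gieb, zmrk, qnav, lgkb, xaac, pypy, upxa, lcqe, tmvl, ktum, hjkv, hqxx, rltz, kjlg, utwi, pnca, hlpj, pgrp}, |N(qrwj)| = 18.
N(gieb) = {qrwj, zmrk, qnav, pypy, qebh, upxa, lcqe, tmvl, ktum, hjkv, hqxx, jglu, szkb, rltz, kjlg, utwi, pnca}, |N(gieb)| = 17.
Vertex lcqe has 19 neighbors: gieb, qrwj, zmrk, qnav, lgkb, xaac, pypy, qebh, upxa, tmvl, ktum, hjkv, jglu, szkb, kjlg, utwi, pnca, hlpj, pgrp.
Complete 6-partite, parts [6, 5, 4, 3, 2, 2]: perfect, ϑ = α = 6.
≈ 6.0000 (to 4 d.p.).
Sandwich: α(G)=6 ≤ ϑ(G)=6 ≤ χ(Ḡ)=6 (collapsed).

6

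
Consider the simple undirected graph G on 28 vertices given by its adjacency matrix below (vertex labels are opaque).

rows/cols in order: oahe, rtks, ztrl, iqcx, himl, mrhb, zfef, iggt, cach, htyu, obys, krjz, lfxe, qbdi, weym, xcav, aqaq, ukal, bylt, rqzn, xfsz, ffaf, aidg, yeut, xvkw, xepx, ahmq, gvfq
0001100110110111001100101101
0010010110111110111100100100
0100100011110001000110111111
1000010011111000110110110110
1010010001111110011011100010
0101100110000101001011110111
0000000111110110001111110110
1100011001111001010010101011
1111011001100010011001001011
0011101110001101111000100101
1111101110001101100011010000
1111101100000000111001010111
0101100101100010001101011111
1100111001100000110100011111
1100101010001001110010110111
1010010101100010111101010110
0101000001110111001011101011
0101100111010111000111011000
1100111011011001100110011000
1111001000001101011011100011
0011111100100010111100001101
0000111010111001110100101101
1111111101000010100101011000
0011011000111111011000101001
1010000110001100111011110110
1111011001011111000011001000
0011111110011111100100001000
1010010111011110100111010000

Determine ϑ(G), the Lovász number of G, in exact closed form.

7

Vertex himl has 15 neighbors: oahe, ztrl, mrhb, htyu, obys, krjz, lfxe, qbdi, weym, ukal, bylt, xfsz, ffaf, aidg, ahmq.
Vertex iggt has 15 neighbors: oahe, rtks, mrhb, zfef, htyu, obys, krjz, lfxe, xcav, ukal, xfsz, aidg, xvkw, ahmq, gvfq.
Vertex obys has 15 neighbors: oahe, rtks, ztrl, iqcx, himl, zfef, iggt, cach, lfxe, qbdi, xcav, aqaq, xfsz, ffaf, yeut.
deg(rqzn) = 15; N(rqzn) = {oahe, rtks, ztrl, iqcx, zfef, lfxe, qbdi, xcav, ukal, bylt, xfsz, ffaf, aidg, ahmq, gvfq}.
15-regular, N=28; this is K(8,2), the Kneser graph.
Distinct eigenvalues (to 5 d.p.): [15.0, 1.0, -5.0].
With N=28: ϑ(G) = 28·(-1*(-5))/(15−(-5)) = 7.
≈ 7.00000 (to 5 d.p.).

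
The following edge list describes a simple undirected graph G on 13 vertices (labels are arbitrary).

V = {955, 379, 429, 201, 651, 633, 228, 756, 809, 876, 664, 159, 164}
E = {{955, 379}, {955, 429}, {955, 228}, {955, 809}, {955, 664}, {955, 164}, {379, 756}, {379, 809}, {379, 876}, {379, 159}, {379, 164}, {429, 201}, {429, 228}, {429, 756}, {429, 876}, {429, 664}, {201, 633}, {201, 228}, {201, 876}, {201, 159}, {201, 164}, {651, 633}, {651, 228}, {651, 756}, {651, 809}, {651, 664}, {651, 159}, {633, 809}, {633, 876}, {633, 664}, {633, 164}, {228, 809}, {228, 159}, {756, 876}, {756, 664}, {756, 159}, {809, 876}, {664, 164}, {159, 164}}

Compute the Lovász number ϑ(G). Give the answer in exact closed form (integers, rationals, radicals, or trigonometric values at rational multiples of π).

sqrt(13)

deg(633) = 6; N(633) = {201, 651, 809, 876, 664, 164}.
deg(876) = 6; N(876) = {379, 429, 201, 633, 756, 809}.
N(809) = {955, 379, 651, 633, 228, 876}, |N(809)| = 6.
Vertex 228 has 6 neighbors: 955, 429, 201, 651, 809, 159.
6-regular, N=13; Paley(13): SR with (k,λ,μ)=(6,2,3).
A has 3 distinct eigenvalues ≈ [6.0, 1.302776, -2.302776].
Lovász: ϑ = −13(-sqrt(13)/2 - 1/2)/(6+-(-sqrt(13)/2 - 1/2)) = sqrt(13).
Numerically 3.60555.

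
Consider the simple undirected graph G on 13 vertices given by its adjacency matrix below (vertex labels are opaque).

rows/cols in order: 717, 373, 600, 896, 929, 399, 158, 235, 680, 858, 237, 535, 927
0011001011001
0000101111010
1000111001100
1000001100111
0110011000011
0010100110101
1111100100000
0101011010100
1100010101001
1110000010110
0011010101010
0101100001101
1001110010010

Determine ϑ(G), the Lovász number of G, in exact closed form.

sqrt(13)

Vertex 535 has 6 neighbors: 373, 896, 929, 858, 237, 927.
N(158) = {717, 373, 600, 896, 929, 235}, |N(158)| = 6.
Vertex 235 has 6 neighbors: 373, 896, 399, 158, 680, 237.
N(680) = {717, 373, 399, 235, 858, 927}, |N(680)| = 6.
6-regular, N=13; strongly regular (13,6,2,3).
A has 3 distinct eigenvalues ≈ [6.0, 1.30278, -2.30278].
−13·(-sqrt(13)/2 - 1/2) / ((6)−(-sqrt(13)/2 - 1/2)) = sqrt(13) = ϑ(G).
≈ 3.60555128 (to 8 d.p.).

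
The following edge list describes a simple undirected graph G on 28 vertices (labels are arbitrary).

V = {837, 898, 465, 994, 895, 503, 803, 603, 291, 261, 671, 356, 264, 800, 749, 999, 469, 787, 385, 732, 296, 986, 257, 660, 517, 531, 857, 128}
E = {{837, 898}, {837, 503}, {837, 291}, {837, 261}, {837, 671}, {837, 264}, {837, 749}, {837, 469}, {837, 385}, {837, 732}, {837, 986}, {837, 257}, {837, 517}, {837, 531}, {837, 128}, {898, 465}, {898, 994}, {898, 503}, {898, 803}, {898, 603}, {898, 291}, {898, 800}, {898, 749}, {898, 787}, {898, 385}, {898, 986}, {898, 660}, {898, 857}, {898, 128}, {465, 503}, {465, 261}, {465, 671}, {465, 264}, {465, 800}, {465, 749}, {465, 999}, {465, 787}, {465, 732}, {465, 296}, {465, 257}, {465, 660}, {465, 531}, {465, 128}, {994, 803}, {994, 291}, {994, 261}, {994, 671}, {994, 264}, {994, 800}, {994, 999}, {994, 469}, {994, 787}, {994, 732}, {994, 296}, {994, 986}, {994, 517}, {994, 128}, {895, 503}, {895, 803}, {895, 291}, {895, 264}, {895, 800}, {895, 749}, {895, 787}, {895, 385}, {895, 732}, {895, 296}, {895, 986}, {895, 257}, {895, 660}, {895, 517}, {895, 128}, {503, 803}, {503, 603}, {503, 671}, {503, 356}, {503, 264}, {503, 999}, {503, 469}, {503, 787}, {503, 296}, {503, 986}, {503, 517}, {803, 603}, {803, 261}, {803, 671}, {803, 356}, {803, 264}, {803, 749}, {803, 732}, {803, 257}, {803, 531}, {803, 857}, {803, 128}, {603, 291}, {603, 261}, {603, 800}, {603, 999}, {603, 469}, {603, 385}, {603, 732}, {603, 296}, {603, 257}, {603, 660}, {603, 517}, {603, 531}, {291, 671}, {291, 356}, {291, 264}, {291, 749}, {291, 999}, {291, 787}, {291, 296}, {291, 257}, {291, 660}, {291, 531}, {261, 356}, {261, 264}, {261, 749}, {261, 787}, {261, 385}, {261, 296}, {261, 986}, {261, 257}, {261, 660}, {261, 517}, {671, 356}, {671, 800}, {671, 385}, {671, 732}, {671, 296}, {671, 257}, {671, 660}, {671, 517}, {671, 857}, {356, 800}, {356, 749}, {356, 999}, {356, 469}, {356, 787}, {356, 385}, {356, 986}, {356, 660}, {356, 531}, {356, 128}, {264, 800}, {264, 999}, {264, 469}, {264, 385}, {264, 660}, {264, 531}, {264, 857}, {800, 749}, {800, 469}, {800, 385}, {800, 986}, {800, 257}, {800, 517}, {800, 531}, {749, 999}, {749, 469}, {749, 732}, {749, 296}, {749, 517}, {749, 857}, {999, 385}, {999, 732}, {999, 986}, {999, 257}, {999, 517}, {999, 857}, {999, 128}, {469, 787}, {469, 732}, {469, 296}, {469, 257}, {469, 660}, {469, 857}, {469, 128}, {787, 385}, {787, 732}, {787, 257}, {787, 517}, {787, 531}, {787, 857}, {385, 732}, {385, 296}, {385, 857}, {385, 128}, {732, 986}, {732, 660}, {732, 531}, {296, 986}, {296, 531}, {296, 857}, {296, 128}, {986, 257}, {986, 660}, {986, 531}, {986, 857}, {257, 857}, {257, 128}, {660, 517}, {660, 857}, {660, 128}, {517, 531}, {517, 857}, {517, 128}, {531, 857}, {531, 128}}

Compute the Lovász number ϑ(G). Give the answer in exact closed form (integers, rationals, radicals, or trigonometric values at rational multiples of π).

7

N(800) = {898, 465, 994, 895, 603, 671, 356, 264, 749, 469, 385, 986, 257, 517, 531}, |N(800)| = 15.
N(837) = {898, 503, 291, 261, 671, 264, 749, 469, 385, 732, 986, 257, 517, 531, 128}, |N(837)| = 15.
N(671) = {837, 465, 994, 503, 803, 291, 356, 800, 385, 732, 296, 257, 660, 517, 857}, |N(671)| = 15.
deg(732) = 15; N(732) = {837, 465, 994, 895, 803, 603, 671, 749, 999, 469, 787, 385, 986, 660, 531}.
Every vertex has degree 15 (N=28); Kneser K(8,2) on C(8,2)=28 vertices.
Distinct eigenvalues (to 6 d.p.): [15.0, 1.0, -5.0].
With N=28: ϑ(G) = 28·(-1*(-5))/(15−(-5)) = 7.
ϑ(G) ≈ 7.000000.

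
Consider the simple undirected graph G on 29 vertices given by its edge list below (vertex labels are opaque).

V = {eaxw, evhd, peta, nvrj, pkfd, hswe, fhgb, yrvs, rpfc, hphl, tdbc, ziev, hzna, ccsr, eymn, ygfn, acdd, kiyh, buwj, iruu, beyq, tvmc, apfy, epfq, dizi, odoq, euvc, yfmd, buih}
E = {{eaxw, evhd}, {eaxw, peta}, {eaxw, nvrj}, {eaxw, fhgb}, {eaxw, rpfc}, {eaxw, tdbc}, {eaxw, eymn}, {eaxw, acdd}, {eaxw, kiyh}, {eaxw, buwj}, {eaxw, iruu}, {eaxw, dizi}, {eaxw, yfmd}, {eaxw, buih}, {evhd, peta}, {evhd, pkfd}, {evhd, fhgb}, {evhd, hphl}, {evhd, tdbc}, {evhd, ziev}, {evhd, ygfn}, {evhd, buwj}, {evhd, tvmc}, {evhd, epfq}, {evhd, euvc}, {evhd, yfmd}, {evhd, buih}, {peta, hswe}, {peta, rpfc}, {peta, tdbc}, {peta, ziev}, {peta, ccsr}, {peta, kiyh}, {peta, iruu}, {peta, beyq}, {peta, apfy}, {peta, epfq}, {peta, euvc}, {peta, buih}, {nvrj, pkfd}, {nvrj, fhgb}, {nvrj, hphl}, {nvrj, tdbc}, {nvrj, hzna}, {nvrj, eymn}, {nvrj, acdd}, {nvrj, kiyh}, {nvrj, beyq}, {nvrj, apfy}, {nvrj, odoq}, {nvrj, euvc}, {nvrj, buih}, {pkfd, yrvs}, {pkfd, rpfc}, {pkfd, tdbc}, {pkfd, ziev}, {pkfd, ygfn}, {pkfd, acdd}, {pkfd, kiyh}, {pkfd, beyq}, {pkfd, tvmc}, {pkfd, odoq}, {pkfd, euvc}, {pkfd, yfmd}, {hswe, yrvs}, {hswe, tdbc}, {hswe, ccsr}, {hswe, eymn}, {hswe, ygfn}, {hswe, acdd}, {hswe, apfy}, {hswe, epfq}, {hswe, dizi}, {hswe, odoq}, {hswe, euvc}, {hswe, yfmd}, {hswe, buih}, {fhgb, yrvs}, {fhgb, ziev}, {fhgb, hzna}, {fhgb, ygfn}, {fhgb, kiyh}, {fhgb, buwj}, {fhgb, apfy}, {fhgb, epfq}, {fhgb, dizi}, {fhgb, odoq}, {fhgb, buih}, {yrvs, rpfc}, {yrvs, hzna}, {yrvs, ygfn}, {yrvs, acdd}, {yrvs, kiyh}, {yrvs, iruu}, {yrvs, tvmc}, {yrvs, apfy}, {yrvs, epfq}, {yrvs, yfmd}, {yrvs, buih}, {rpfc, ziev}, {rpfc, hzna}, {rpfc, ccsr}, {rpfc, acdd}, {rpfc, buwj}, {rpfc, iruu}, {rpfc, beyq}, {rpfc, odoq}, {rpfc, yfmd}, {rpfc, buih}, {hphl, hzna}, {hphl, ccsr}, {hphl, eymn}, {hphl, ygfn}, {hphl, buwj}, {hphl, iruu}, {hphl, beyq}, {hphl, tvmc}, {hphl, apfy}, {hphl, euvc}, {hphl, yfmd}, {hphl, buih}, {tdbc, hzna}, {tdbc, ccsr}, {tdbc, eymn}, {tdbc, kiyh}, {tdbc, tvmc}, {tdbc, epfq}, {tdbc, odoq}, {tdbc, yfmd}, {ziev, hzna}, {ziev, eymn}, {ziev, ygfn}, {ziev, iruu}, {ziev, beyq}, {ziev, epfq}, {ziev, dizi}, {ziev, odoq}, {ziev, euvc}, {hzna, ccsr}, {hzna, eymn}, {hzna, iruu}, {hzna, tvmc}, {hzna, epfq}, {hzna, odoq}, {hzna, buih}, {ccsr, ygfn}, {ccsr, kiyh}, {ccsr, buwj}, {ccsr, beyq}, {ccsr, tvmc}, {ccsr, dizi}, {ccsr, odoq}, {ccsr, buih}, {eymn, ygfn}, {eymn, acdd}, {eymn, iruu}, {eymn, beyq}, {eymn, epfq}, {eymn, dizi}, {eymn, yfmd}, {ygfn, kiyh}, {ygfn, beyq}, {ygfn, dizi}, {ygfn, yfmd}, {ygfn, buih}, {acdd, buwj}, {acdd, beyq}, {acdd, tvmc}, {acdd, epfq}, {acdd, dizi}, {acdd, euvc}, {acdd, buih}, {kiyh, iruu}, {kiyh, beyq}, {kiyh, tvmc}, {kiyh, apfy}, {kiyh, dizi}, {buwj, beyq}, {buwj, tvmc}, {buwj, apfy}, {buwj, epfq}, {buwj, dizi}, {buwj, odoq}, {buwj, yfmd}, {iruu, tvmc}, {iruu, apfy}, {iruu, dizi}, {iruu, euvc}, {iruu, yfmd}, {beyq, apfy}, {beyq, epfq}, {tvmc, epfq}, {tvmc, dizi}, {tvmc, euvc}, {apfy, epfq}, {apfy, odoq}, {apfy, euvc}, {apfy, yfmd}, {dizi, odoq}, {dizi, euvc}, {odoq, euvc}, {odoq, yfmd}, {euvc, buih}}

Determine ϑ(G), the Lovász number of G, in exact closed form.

deg(hzna) = 14; N(hzna) = {nvrj, fhgb, yrvs, rpfc, hphl, tdbc, ziev, ccsr, eymn, iruu, tvmc, epfq, odoq, buih}.
deg(rpfc) = 14; N(rpfc) = {eaxw, peta, pkfd, yrvs, ziev, hzna, ccsr, acdd, buwj, iruu, beyq, odoq, yfmd, buih}.
Vertex euvc has 14 neighbors: evhd, peta, nvrj, pkfd, hswe, hphl, ziev, acdd, iruu, tvmc, apfy, dizi, odoq, buih.
deg(ygfn) = 14; N(ygfn) = {evhd, pkfd, hswe, fhgb, yrvs, hphl, ziev, ccsr, eymn, kiyh, beyq, dizi, yfmd, buih}.
deg(v) = 14 for all v (|V|=29); SR(29,14,6,7) — a Paley graph.
The 3 distinct eigenvalues: [14.0, 2.193, -3.193].
With N=29: ϑ(G) = 29·(-(-sqrt(29)/2 - 1/2))/(14−(-sqrt(29)/2 - 1/2)) = sqrt(29).
≈ 5.38516 (to 5 d.p.).

sqrt(29)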